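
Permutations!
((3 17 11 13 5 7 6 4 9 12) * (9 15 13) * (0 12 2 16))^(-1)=((0 12 3 17 11 9 2 16)(4 15 13 5 7 6))^(-1)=(0 16 2 9 11 17 3 12)(4 6 7 5 13 15)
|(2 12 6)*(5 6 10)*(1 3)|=|(1 3)(2 12 10 5 6)|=10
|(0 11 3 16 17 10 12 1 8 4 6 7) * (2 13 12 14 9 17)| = 12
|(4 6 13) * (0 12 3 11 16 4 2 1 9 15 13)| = |(0 12 3 11 16 4 6)(1 9 15 13 2)| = 35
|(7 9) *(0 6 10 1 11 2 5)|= 14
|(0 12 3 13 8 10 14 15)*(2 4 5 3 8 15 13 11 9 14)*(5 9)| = |(0 12 8 10 2 4 9 14 13 15)(3 11 5)| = 30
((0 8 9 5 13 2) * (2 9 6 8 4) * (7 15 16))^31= ((0 4 2)(5 13 9)(6 8)(7 15 16))^31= (0 4 2)(5 13 9)(6 8)(7 15 16)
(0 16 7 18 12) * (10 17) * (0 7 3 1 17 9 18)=(0 16 3 1 17 10 9 18 12 7)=[16, 17, 2, 1, 4, 5, 6, 0, 8, 18, 9, 11, 7, 13, 14, 15, 3, 10, 12]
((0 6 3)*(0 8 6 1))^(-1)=(0 1)(3 6 8)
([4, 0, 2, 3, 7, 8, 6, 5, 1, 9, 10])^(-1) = [1, 8, 2, 3, 0, 7, 6, 4, 5, 9, 10]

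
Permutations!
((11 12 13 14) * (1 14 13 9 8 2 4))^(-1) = ((1 14 11 12 9 8 2 4))^(-1) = (1 4 2 8 9 12 11 14)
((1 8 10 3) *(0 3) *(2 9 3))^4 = (0 1 2 8 9 10 3)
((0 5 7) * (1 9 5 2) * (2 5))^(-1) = (0 7 5)(1 2 9)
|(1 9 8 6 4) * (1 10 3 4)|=|(1 9 8 6)(3 4 10)|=12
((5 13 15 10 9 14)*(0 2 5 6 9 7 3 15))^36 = (15)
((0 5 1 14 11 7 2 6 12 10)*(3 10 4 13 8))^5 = (0 7 13 5 2 8 1 6 3 14 12 10 11 4)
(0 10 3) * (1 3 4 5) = (0 10 4 5 1 3) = [10, 3, 2, 0, 5, 1, 6, 7, 8, 9, 4]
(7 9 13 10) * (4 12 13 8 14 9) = [0, 1, 2, 3, 12, 5, 6, 4, 14, 8, 7, 11, 13, 10, 9] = (4 12 13 10 7)(8 14 9)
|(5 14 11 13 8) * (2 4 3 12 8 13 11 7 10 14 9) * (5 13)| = |(2 4 3 12 8 13 5 9)(7 10 14)| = 24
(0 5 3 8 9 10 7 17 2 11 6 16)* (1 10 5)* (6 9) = [1, 10, 11, 8, 4, 3, 16, 17, 6, 5, 7, 9, 12, 13, 14, 15, 0, 2] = (0 1 10 7 17 2 11 9 5 3 8 6 16)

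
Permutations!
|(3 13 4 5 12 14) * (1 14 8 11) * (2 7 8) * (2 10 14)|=|(1 2 7 8 11)(3 13 4 5 12 10 14)|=35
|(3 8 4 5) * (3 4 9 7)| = |(3 8 9 7)(4 5)| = 4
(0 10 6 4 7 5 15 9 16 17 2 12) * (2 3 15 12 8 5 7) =(0 10 6 4 2 8 5 12)(3 15 9 16 17) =[10, 1, 8, 15, 2, 12, 4, 7, 5, 16, 6, 11, 0, 13, 14, 9, 17, 3]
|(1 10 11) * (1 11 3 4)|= |(11)(1 10 3 4)|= 4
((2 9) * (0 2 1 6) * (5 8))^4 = (0 6 1 9 2)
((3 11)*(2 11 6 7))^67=((2 11 3 6 7))^67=(2 3 7 11 6)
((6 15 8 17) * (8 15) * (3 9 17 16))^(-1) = (3 16 8 6 17 9) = ((3 9 17 6 8 16))^(-1)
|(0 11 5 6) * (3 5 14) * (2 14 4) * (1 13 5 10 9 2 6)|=60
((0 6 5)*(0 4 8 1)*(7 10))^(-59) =((0 6 5 4 8 1)(7 10))^(-59) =(0 6 5 4 8 1)(7 10)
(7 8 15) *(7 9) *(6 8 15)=[0, 1, 2, 3, 4, 5, 8, 15, 6, 7, 10, 11, 12, 13, 14, 9]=(6 8)(7 15 9)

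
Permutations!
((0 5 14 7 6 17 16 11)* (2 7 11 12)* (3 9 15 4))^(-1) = (0 11 14 5)(2 12 16 17 6 7)(3 4 15 9)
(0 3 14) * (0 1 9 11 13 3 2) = (0 2)(1 9 11 13 3 14) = [2, 9, 0, 14, 4, 5, 6, 7, 8, 11, 10, 13, 12, 3, 1]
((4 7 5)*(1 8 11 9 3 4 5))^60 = ((1 8 11 9 3 4 7))^60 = (1 3 8 4 11 7 9)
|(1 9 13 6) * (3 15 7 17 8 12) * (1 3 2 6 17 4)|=|(1 9 13 17 8 12 2 6 3 15 7 4)|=12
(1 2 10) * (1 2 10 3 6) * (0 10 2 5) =(0 10 5)(1 2 3 6) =[10, 2, 3, 6, 4, 0, 1, 7, 8, 9, 5]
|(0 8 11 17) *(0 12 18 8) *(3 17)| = |(3 17 12 18 8 11)| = 6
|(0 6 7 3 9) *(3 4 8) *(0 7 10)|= |(0 6 10)(3 9 7 4 8)|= 15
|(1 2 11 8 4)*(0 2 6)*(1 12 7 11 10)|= |(0 2 10 1 6)(4 12 7 11 8)|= 5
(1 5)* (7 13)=(1 5)(7 13)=[0, 5, 2, 3, 4, 1, 6, 13, 8, 9, 10, 11, 12, 7]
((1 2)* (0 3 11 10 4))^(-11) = (0 4 10 11 3)(1 2)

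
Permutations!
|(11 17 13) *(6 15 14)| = 3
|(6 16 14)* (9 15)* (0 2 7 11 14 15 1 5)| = 11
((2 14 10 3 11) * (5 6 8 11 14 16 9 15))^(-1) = (2 11 8 6 5 15 9 16)(3 10 14)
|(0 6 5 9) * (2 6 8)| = 6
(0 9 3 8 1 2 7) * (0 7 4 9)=(1 2 4 9 3 8)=[0, 2, 4, 8, 9, 5, 6, 7, 1, 3]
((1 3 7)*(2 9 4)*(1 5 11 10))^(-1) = ((1 3 7 5 11 10)(2 9 4))^(-1) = (1 10 11 5 7 3)(2 4 9)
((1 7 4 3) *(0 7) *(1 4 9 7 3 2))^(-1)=((0 3 4 2 1)(7 9))^(-1)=(0 1 2 4 3)(7 9)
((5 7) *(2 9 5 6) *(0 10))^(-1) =((0 10)(2 9 5 7 6))^(-1) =(0 10)(2 6 7 5 9)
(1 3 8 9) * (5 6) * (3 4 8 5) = (1 4 8 9)(3 5 6) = [0, 4, 2, 5, 8, 6, 3, 7, 9, 1]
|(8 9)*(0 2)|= 2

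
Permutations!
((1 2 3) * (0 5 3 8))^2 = (0 3 2)(1 8 5)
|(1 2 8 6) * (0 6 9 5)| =|(0 6 1 2 8 9 5)| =7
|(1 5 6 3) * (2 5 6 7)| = 3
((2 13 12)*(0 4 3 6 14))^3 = ((0 4 3 6 14)(2 13 12))^3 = (0 6 4 14 3)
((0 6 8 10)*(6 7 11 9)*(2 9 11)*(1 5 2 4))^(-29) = (11)(0 7 4 1 5 2 9 6 8 10)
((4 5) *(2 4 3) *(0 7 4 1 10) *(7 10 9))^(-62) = ((0 10)(1 9 7 4 5 3 2))^(-62) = (10)(1 9 7 4 5 3 2)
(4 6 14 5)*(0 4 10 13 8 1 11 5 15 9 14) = (0 4 6)(1 11 5 10 13 8)(9 14 15) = [4, 11, 2, 3, 6, 10, 0, 7, 1, 14, 13, 5, 12, 8, 15, 9]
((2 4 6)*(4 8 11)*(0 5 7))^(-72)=(2 4 8 6 11)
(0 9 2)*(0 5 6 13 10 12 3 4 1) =(0 9 2 5 6 13 10 12 3 4 1) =[9, 0, 5, 4, 1, 6, 13, 7, 8, 2, 12, 11, 3, 10]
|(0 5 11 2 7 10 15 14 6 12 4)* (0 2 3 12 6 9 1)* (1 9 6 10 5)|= 28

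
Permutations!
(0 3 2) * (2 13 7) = (0 3 13 7 2) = [3, 1, 0, 13, 4, 5, 6, 2, 8, 9, 10, 11, 12, 7]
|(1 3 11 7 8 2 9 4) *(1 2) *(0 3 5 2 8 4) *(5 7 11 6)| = |(11)(0 3 6 5 2 9)(1 7 4 8)| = 12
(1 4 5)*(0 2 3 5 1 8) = [2, 4, 3, 5, 1, 8, 6, 7, 0] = (0 2 3 5 8)(1 4)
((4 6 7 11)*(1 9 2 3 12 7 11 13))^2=((1 9 2 3 12 7 13)(4 6 11))^2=(1 2 12 13 9 3 7)(4 11 6)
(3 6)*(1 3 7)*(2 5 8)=(1 3 6 7)(2 5 8)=[0, 3, 5, 6, 4, 8, 7, 1, 2]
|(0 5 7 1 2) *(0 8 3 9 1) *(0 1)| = |(0 5 7 1 2 8 3 9)| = 8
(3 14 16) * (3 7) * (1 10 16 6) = [0, 10, 2, 14, 4, 5, 1, 3, 8, 9, 16, 11, 12, 13, 6, 15, 7] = (1 10 16 7 3 14 6)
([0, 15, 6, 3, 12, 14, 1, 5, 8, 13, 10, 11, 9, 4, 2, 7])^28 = (15)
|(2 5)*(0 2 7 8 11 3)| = |(0 2 5 7 8 11 3)| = 7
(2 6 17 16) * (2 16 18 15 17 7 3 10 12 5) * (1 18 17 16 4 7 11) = (1 18 15 16 4 7 3 10 12 5 2 6 11) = [0, 18, 6, 10, 7, 2, 11, 3, 8, 9, 12, 1, 5, 13, 14, 16, 4, 17, 15]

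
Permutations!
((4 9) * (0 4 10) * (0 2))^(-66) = ((0 4 9 10 2))^(-66) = (0 2 10 9 4)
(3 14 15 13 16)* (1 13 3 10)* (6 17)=[0, 13, 2, 14, 4, 5, 17, 7, 8, 9, 1, 11, 12, 16, 15, 3, 10, 6]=(1 13 16 10)(3 14 15)(6 17)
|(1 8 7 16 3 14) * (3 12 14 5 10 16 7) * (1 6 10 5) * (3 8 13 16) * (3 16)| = 15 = |(1 13 3)(6 10 16 12 14)|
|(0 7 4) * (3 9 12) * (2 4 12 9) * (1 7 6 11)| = |(0 6 11 1 7 12 3 2 4)| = 9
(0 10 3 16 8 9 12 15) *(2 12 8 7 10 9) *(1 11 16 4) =(0 9 8 2 12 15)(1 11 16 7 10 3 4) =[9, 11, 12, 4, 1, 5, 6, 10, 2, 8, 3, 16, 15, 13, 14, 0, 7]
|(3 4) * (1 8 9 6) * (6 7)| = 10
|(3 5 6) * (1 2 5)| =5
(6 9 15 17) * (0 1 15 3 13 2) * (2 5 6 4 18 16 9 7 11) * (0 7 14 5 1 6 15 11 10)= [6, 11, 7, 13, 18, 15, 14, 10, 8, 3, 0, 2, 12, 1, 5, 17, 9, 4, 16]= (0 6 14 5 15 17 4 18 16 9 3 13 1 11 2 7 10)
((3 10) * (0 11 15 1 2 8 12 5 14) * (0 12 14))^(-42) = (0 1 14)(2 12 11)(5 15 8)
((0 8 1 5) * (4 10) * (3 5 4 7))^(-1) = ((0 8 1 4 10 7 3 5))^(-1) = (0 5 3 7 10 4 1 8)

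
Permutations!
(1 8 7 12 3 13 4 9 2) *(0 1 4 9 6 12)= (0 1 8 7)(2 4 6 12 3 13 9)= [1, 8, 4, 13, 6, 5, 12, 0, 7, 2, 10, 11, 3, 9]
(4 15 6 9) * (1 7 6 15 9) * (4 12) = (15)(1 7 6)(4 9 12) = [0, 7, 2, 3, 9, 5, 1, 6, 8, 12, 10, 11, 4, 13, 14, 15]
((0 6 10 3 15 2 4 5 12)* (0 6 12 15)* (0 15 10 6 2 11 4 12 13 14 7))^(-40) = ((0 13 14 7)(2 12)(3 15 11 4 5 10))^(-40) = (3 11 5)(4 10 15)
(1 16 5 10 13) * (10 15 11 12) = (1 16 5 15 11 12 10 13) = [0, 16, 2, 3, 4, 15, 6, 7, 8, 9, 13, 12, 10, 1, 14, 11, 5]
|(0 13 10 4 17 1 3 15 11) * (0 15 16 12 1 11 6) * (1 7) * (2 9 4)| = |(0 13 10 2 9 4 17 11 15 6)(1 3 16 12 7)| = 10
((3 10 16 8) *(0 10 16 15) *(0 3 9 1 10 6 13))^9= (1 15 16 9 10 3 8)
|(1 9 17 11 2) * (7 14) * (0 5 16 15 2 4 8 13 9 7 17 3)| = |(0 5 16 15 2 1 7 14 17 11 4 8 13 9 3)| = 15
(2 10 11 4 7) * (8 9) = (2 10 11 4 7)(8 9) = [0, 1, 10, 3, 7, 5, 6, 2, 9, 8, 11, 4]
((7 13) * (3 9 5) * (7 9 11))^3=((3 11 7 13 9 5))^3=(3 13)(5 7)(9 11)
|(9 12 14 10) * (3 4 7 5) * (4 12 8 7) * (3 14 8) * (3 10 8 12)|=4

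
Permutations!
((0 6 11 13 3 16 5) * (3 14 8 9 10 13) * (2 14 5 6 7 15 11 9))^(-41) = (0 11 6 13 7 3 9 5 15 16 10)(2 14 8)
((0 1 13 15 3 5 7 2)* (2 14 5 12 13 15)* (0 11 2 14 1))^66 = ((1 15 3 12 13 14 5 7)(2 11))^66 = (1 3 13 5)(7 15 12 14)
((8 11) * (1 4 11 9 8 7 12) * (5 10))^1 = (1 4 11 7 12)(5 10)(8 9)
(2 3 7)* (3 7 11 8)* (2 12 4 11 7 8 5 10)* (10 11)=[0, 1, 8, 7, 10, 11, 6, 12, 3, 9, 2, 5, 4]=(2 8 3 7 12 4 10)(5 11)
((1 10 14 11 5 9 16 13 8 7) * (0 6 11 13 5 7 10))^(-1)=((0 6 11 7 1)(5 9 16)(8 10 14 13))^(-1)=(0 1 7 11 6)(5 16 9)(8 13 14 10)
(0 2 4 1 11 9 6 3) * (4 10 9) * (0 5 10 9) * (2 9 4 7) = (0 9 6 3 5 10)(1 11 7 2 4) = [9, 11, 4, 5, 1, 10, 3, 2, 8, 6, 0, 7]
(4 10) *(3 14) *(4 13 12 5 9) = (3 14)(4 10 13 12 5 9) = [0, 1, 2, 14, 10, 9, 6, 7, 8, 4, 13, 11, 5, 12, 3]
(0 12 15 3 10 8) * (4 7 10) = (0 12 15 3 4 7 10 8) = [12, 1, 2, 4, 7, 5, 6, 10, 0, 9, 8, 11, 15, 13, 14, 3]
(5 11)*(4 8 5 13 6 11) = [0, 1, 2, 3, 8, 4, 11, 7, 5, 9, 10, 13, 12, 6] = (4 8 5)(6 11 13)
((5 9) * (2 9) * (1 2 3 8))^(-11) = (1 2 9 5 3 8)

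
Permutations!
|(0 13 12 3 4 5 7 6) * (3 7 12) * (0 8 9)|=10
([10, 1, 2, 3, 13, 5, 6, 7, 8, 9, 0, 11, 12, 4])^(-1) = (0 10)(4 13)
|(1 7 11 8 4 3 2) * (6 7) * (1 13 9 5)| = 11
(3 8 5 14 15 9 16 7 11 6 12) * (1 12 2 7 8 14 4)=(1 12 3 14 15 9 16 8 5 4)(2 7 11 6)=[0, 12, 7, 14, 1, 4, 2, 11, 5, 16, 10, 6, 3, 13, 15, 9, 8]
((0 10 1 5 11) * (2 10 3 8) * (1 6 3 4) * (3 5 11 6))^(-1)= (0 11 1 4)(2 8 3 10)(5 6)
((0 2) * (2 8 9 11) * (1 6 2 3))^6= ((0 8 9 11 3 1 6 2))^6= (0 6 3 9)(1 11 8 2)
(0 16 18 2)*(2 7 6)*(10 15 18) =(0 16 10 15 18 7 6 2) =[16, 1, 0, 3, 4, 5, 2, 6, 8, 9, 15, 11, 12, 13, 14, 18, 10, 17, 7]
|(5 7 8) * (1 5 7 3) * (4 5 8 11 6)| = 8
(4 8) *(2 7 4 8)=(8)(2 7 4)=[0, 1, 7, 3, 2, 5, 6, 4, 8]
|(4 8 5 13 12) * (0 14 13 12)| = |(0 14 13)(4 8 5 12)| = 12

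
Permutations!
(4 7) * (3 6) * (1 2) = [0, 2, 1, 6, 7, 5, 3, 4] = (1 2)(3 6)(4 7)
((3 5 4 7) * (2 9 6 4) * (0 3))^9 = (0 3 5 2 9 6 4 7)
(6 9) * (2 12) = (2 12)(6 9) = [0, 1, 12, 3, 4, 5, 9, 7, 8, 6, 10, 11, 2]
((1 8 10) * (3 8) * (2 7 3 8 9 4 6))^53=(1 10 8)(2 6 4 9 3 7)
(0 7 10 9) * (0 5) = (0 7 10 9 5) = [7, 1, 2, 3, 4, 0, 6, 10, 8, 5, 9]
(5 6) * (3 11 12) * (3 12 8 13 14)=(3 11 8 13 14)(5 6)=[0, 1, 2, 11, 4, 6, 5, 7, 13, 9, 10, 8, 12, 14, 3]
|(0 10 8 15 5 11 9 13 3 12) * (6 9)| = |(0 10 8 15 5 11 6 9 13 3 12)| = 11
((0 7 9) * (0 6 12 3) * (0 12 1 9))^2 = (12)(1 6 9)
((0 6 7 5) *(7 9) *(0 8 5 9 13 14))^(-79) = (0 6 13 14)(5 8)(7 9)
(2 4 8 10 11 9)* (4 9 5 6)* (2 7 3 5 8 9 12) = [0, 1, 12, 5, 9, 6, 4, 3, 10, 7, 11, 8, 2] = (2 12)(3 5 6 4 9 7)(8 10 11)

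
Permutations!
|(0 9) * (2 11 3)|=|(0 9)(2 11 3)|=6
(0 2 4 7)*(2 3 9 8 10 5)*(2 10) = (0 3 9 8 2 4 7)(5 10) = [3, 1, 4, 9, 7, 10, 6, 0, 2, 8, 5]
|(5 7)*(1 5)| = |(1 5 7)| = 3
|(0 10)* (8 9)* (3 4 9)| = 4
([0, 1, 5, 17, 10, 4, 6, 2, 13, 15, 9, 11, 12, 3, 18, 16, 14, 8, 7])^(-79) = (2 5 4 10 9 15 16 14 18 7)(3 17 8 13)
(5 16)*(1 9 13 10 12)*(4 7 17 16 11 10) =[0, 9, 2, 3, 7, 11, 6, 17, 8, 13, 12, 10, 1, 4, 14, 15, 5, 16] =(1 9 13 4 7 17 16 5 11 10 12)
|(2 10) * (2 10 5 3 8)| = |(10)(2 5 3 8)| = 4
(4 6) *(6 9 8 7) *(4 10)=(4 9 8 7 6 10)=[0, 1, 2, 3, 9, 5, 10, 6, 7, 8, 4]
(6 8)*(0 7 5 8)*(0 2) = (0 7 5 8 6 2) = [7, 1, 0, 3, 4, 8, 2, 5, 6]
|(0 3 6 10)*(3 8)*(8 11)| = 6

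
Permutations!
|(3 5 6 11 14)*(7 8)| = |(3 5 6 11 14)(7 8)| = 10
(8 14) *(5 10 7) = (5 10 7)(8 14) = [0, 1, 2, 3, 4, 10, 6, 5, 14, 9, 7, 11, 12, 13, 8]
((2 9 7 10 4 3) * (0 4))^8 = (0 4 3 2 9 7 10)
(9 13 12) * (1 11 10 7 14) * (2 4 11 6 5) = (1 6 5 2 4 11 10 7 14)(9 13 12) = [0, 6, 4, 3, 11, 2, 5, 14, 8, 13, 7, 10, 9, 12, 1]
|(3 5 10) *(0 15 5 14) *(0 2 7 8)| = 9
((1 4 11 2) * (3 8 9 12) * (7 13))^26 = (13)(1 11)(2 4)(3 9)(8 12)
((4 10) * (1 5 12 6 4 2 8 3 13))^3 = ((1 5 12 6 4 10 2 8 3 13))^3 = (1 6 2 13 12 10 3 5 4 8)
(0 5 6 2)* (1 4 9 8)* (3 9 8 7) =[5, 4, 0, 9, 8, 6, 2, 3, 1, 7] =(0 5 6 2)(1 4 8)(3 9 7)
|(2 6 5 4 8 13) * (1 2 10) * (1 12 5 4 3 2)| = 9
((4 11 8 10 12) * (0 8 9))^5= (0 11 12 8 9 4 10)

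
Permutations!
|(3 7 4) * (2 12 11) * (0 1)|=6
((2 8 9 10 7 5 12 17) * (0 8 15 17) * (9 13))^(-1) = (0 12 5 7 10 9 13 8)(2 17 15)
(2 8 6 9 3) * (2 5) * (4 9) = (2 8 6 4 9 3 5) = [0, 1, 8, 5, 9, 2, 4, 7, 6, 3]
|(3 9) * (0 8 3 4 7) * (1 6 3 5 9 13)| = 12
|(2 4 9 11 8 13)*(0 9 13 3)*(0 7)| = 6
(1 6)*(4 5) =(1 6)(4 5) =[0, 6, 2, 3, 5, 4, 1]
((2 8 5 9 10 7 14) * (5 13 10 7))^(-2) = (2 7 5 13)(8 14 9 10)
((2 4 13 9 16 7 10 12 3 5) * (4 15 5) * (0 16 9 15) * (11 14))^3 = (0 10 4 5 16 12 13 2 7 3 15)(11 14)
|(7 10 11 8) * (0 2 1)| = |(0 2 1)(7 10 11 8)| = 12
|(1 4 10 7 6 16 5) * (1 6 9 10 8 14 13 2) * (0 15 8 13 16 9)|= 20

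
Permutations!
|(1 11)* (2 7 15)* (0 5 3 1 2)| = 8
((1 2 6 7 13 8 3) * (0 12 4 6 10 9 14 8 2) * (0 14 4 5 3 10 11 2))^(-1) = (0 13 7 6 4 9 10 8 14 1 3 5 12)(2 11)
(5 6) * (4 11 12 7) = [0, 1, 2, 3, 11, 6, 5, 4, 8, 9, 10, 12, 7] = (4 11 12 7)(5 6)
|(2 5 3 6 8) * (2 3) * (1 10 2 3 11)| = |(1 10 2 5 3 6 8 11)| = 8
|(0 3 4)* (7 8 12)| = 3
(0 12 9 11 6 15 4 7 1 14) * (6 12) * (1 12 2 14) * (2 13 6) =(0 2 14)(4 7 12 9 11 13 6 15) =[2, 1, 14, 3, 7, 5, 15, 12, 8, 11, 10, 13, 9, 6, 0, 4]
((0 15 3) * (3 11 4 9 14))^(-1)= (0 3 14 9 4 11 15)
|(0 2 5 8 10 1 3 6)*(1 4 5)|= 20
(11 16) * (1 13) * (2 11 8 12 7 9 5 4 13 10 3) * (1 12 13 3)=(1 10)(2 11 16 8 13 12 7 9 5 4 3)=[0, 10, 11, 2, 3, 4, 6, 9, 13, 5, 1, 16, 7, 12, 14, 15, 8]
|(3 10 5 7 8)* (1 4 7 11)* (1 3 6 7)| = 12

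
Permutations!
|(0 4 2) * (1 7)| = |(0 4 2)(1 7)| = 6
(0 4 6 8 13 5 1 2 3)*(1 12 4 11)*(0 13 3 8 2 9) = (0 11 1 9)(2 8 3 13 5 12 4 6) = [11, 9, 8, 13, 6, 12, 2, 7, 3, 0, 10, 1, 4, 5]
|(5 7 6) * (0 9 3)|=3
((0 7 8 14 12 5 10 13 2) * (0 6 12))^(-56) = ((0 7 8 14)(2 6 12 5 10 13))^(-56) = (14)(2 10 12)(5 6 13)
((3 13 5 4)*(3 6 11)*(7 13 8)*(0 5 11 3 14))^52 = (0 4 3 7 11)(5 6 8 13 14)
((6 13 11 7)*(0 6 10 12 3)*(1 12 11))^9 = ((0 6 13 1 12 3)(7 10 11))^9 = (0 1)(3 13)(6 12)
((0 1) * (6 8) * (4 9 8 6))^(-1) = ((0 1)(4 9 8))^(-1) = (0 1)(4 8 9)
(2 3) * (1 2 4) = (1 2 3 4) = [0, 2, 3, 4, 1]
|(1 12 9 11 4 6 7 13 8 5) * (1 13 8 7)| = |(1 12 9 11 4 6)(5 13 7 8)| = 12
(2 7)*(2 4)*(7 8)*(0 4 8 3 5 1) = (0 4 2 3 5 1)(7 8) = [4, 0, 3, 5, 2, 1, 6, 8, 7]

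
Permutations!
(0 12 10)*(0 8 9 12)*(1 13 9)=(1 13 9 12 10 8)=[0, 13, 2, 3, 4, 5, 6, 7, 1, 12, 8, 11, 10, 9]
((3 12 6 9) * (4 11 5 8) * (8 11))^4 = (12) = ((3 12 6 9)(4 8)(5 11))^4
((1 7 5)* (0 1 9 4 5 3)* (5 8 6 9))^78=(0 7)(1 3)(4 6)(8 9)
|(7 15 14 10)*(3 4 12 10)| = |(3 4 12 10 7 15 14)| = 7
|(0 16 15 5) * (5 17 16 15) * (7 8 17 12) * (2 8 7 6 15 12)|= |(0 12 6 15 2 8 17 16 5)|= 9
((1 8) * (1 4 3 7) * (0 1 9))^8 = (0 1 8 4 3 7 9)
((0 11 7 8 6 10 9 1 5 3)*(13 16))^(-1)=((0 11 7 8 6 10 9 1 5 3)(13 16))^(-1)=(0 3 5 1 9 10 6 8 7 11)(13 16)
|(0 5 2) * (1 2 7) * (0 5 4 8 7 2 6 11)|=|(0 4 8 7 1 6 11)(2 5)|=14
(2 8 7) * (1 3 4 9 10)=(1 3 4 9 10)(2 8 7)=[0, 3, 8, 4, 9, 5, 6, 2, 7, 10, 1]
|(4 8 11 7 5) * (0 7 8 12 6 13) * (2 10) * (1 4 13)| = |(0 7 5 13)(1 4 12 6)(2 10)(8 11)| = 4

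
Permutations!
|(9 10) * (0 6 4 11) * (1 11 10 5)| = |(0 6 4 10 9 5 1 11)| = 8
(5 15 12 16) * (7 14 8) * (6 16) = [0, 1, 2, 3, 4, 15, 16, 14, 7, 9, 10, 11, 6, 13, 8, 12, 5] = (5 15 12 6 16)(7 14 8)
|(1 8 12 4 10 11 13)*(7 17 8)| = |(1 7 17 8 12 4 10 11 13)| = 9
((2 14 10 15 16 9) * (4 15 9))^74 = ((2 14 10 9)(4 15 16))^74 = (2 10)(4 16 15)(9 14)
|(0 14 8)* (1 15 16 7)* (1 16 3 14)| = 6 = |(0 1 15 3 14 8)(7 16)|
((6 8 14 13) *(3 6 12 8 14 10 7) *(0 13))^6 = ((0 13 12 8 10 7 3 6 14))^6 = (0 3 8)(6 10 13)(7 12 14)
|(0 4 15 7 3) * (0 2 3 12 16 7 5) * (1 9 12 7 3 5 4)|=|(0 1 9 12 16 3 2 5)(4 15)|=8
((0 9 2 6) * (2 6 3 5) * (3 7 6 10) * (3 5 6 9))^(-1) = (0 6 3)(2 5 10 9 7)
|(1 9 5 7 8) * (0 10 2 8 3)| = 9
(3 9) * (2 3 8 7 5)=[0, 1, 3, 9, 4, 2, 6, 5, 7, 8]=(2 3 9 8 7 5)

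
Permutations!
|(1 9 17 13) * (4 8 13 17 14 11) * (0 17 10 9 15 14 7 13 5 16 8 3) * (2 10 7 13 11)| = 42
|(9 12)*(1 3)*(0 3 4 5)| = |(0 3 1 4 5)(9 12)| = 10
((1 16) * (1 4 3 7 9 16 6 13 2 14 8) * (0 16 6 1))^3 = ((0 16 4 3 7 9 6 13 2 14 8))^3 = (0 3 6 14 16 7 13 8 4 9 2)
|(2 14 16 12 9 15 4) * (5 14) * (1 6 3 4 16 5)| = 20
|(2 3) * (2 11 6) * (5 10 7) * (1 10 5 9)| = |(1 10 7 9)(2 3 11 6)| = 4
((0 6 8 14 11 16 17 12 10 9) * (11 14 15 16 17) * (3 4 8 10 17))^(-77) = ((0 6 10 9)(3 4 8 15 16 11)(12 17))^(-77) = (0 9 10 6)(3 4 8 15 16 11)(12 17)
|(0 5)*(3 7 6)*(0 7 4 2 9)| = 8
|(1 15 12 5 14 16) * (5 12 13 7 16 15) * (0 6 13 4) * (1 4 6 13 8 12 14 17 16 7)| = |(0 13 1 5 17 16 4)(6 8 12 14 15)| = 35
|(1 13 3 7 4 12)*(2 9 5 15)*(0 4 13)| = 12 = |(0 4 12 1)(2 9 5 15)(3 7 13)|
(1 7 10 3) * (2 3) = (1 7 10 2 3) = [0, 7, 3, 1, 4, 5, 6, 10, 8, 9, 2]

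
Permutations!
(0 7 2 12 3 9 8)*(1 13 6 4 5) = [7, 13, 12, 9, 5, 1, 4, 2, 0, 8, 10, 11, 3, 6] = (0 7 2 12 3 9 8)(1 13 6 4 5)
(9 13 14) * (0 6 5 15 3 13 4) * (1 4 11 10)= [6, 4, 2, 13, 0, 15, 5, 7, 8, 11, 1, 10, 12, 14, 9, 3]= (0 6 5 15 3 13 14 9 11 10 1 4)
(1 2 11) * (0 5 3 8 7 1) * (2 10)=(0 5 3 8 7 1 10 2 11)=[5, 10, 11, 8, 4, 3, 6, 1, 7, 9, 2, 0]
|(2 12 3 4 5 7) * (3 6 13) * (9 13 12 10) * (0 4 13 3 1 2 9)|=|(0 4 5 7 9 3 13 1 2 10)(6 12)|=10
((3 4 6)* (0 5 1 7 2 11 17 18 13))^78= (0 17 7)(1 13 11)(2 5 18)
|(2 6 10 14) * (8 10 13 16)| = |(2 6 13 16 8 10 14)| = 7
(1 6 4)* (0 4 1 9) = (0 4 9)(1 6) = [4, 6, 2, 3, 9, 5, 1, 7, 8, 0]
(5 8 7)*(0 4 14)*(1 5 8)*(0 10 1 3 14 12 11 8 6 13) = (0 4 12 11 8 7 6 13)(1 5 3 14 10) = [4, 5, 2, 14, 12, 3, 13, 6, 7, 9, 1, 8, 11, 0, 10]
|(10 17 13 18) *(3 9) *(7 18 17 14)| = |(3 9)(7 18 10 14)(13 17)| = 4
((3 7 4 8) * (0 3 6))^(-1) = (0 6 8 4 7 3)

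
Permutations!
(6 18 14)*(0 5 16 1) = (0 5 16 1)(6 18 14) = [5, 0, 2, 3, 4, 16, 18, 7, 8, 9, 10, 11, 12, 13, 6, 15, 1, 17, 14]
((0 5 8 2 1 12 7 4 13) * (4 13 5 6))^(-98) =((0 6 4 5 8 2 1 12 7 13))^(-98) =(0 4 8 1 7)(2 12 13 6 5)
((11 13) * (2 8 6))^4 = ((2 8 6)(11 13))^4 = (13)(2 8 6)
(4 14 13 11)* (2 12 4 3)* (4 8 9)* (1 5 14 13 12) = (1 5 14 12 8 9 4 13 11 3 2) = [0, 5, 1, 2, 13, 14, 6, 7, 9, 4, 10, 3, 8, 11, 12]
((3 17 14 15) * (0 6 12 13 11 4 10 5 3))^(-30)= (0 10)(3 12)(4 15)(5 6)(11 14)(13 17)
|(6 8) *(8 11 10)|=|(6 11 10 8)|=4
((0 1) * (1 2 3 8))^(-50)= ((0 2 3 8 1))^(-50)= (8)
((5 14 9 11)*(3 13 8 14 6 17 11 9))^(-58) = (3 8)(5 17)(6 11)(13 14) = ((3 13 8 14)(5 6 17 11))^(-58)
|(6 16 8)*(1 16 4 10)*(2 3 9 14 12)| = 30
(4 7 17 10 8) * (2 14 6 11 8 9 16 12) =(2 14 6 11 8 4 7 17 10 9 16 12) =[0, 1, 14, 3, 7, 5, 11, 17, 4, 16, 9, 8, 2, 13, 6, 15, 12, 10]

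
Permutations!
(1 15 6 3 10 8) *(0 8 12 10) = (0 8 1 15 6 3)(10 12) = [8, 15, 2, 0, 4, 5, 3, 7, 1, 9, 12, 11, 10, 13, 14, 6]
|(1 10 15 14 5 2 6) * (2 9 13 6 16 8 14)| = |(1 10 15 2 16 8 14 5 9 13 6)| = 11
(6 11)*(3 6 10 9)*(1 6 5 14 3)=(1 6 11 10 9)(3 5 14)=[0, 6, 2, 5, 4, 14, 11, 7, 8, 1, 9, 10, 12, 13, 3]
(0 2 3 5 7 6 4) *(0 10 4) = [2, 1, 3, 5, 10, 7, 0, 6, 8, 9, 4] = (0 2 3 5 7 6)(4 10)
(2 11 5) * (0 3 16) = (0 3 16)(2 11 5) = [3, 1, 11, 16, 4, 2, 6, 7, 8, 9, 10, 5, 12, 13, 14, 15, 0]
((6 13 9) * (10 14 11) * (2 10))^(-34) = (2 14)(6 9 13)(10 11)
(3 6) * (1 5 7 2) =(1 5 7 2)(3 6) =[0, 5, 1, 6, 4, 7, 3, 2]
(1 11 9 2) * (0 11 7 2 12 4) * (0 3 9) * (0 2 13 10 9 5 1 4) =(0 11 2 4 3 5 1 7 13 10 9 12) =[11, 7, 4, 5, 3, 1, 6, 13, 8, 12, 9, 2, 0, 10]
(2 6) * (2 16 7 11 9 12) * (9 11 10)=(2 6 16 7 10 9 12)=[0, 1, 6, 3, 4, 5, 16, 10, 8, 12, 9, 11, 2, 13, 14, 15, 7]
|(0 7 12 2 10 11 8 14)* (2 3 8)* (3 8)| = |(0 7 12 8 14)(2 10 11)| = 15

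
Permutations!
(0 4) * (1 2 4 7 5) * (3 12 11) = [7, 2, 4, 12, 0, 1, 6, 5, 8, 9, 10, 3, 11] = (0 7 5 1 2 4)(3 12 11)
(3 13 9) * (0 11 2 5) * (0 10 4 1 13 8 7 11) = (1 13 9 3 8 7 11 2 5 10 4) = [0, 13, 5, 8, 1, 10, 6, 11, 7, 3, 4, 2, 12, 9]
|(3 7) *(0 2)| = |(0 2)(3 7)| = 2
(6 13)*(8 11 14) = (6 13)(8 11 14) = [0, 1, 2, 3, 4, 5, 13, 7, 11, 9, 10, 14, 12, 6, 8]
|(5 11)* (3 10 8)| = |(3 10 8)(5 11)| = 6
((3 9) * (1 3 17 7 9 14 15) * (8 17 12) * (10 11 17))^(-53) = ((1 3 14 15)(7 9 12 8 10 11 17))^(-53) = (1 15 14 3)(7 8 17 12 11 9 10)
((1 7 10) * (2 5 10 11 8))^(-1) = (1 10 5 2 8 11 7)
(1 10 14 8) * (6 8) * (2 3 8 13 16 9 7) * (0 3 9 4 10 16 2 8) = (0 3)(1 16 4 10 14 6 13 2 9 7 8) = [3, 16, 9, 0, 10, 5, 13, 8, 1, 7, 14, 11, 12, 2, 6, 15, 4]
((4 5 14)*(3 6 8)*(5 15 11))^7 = (3 6 8)(4 11 14 15 5) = ((3 6 8)(4 15 11 5 14))^7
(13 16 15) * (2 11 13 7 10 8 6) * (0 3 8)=(0 3 8 6 2 11 13 16 15 7 10)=[3, 1, 11, 8, 4, 5, 2, 10, 6, 9, 0, 13, 12, 16, 14, 7, 15]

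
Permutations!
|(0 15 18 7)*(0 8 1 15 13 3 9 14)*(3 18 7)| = |(0 13 18 3 9 14)(1 15 7 8)| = 12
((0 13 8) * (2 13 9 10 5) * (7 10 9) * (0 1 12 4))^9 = (0 4 12 1 8 13 2 5 10 7)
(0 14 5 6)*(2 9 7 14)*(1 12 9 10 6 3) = (0 2 10 6)(1 12 9 7 14 5 3) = [2, 12, 10, 1, 4, 3, 0, 14, 8, 7, 6, 11, 9, 13, 5]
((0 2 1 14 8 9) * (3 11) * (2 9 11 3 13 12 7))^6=((0 9)(1 14 8 11 13 12 7 2))^6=(1 7 13 8)(2 12 11 14)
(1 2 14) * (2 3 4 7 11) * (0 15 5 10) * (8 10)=[15, 3, 14, 4, 7, 8, 6, 11, 10, 9, 0, 2, 12, 13, 1, 5]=(0 15 5 8 10)(1 3 4 7 11 2 14)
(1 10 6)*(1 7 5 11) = [0, 10, 2, 3, 4, 11, 7, 5, 8, 9, 6, 1] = (1 10 6 7 5 11)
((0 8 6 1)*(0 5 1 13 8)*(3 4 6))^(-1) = (1 5)(3 8 13 6 4)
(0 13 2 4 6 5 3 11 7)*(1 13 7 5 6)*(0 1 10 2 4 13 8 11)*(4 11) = (0 7 1 8 4 10 2 13 11 5 3) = [7, 8, 13, 0, 10, 3, 6, 1, 4, 9, 2, 5, 12, 11]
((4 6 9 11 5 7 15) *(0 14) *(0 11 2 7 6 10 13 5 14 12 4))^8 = ((0 12 4 10 13 5 6 9 2 7 15)(11 14))^8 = (0 2 5 4 15 9 13 12 7 6 10)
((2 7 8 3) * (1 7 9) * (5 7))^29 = (1 5 7 8 3 2 9)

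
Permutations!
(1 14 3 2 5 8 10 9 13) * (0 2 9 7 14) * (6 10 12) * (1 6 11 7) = (0 2 5 8 12 11 7 14 3 9 13 6 10 1) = [2, 0, 5, 9, 4, 8, 10, 14, 12, 13, 1, 7, 11, 6, 3]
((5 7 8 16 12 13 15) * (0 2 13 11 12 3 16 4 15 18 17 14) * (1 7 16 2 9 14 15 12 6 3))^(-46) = ((0 9 14)(1 7 8 4 12 11 6 3 2 13 18 17 15 5 16))^(-46) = (0 14 9)(1 16 5 15 17 18 13 2 3 6 11 12 4 8 7)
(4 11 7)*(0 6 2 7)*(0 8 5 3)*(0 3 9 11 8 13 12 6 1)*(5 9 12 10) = (0 1)(2 7 4 8 9 11 13 10 5 12 6) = [1, 0, 7, 3, 8, 12, 2, 4, 9, 11, 5, 13, 6, 10]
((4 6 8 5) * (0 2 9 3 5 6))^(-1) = (0 4 5 3 9 2)(6 8)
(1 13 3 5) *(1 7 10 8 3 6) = [0, 13, 2, 5, 4, 7, 1, 10, 3, 9, 8, 11, 12, 6] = (1 13 6)(3 5 7 10 8)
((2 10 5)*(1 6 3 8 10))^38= ((1 6 3 8 10 5 2))^38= (1 8 2 3 5 6 10)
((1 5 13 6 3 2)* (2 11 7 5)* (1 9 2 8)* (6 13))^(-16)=(13)(3 6 5 7 11)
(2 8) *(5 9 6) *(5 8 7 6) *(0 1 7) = (0 1 7 6 8 2)(5 9) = [1, 7, 0, 3, 4, 9, 8, 6, 2, 5]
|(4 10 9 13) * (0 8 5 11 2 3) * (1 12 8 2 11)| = |(0 2 3)(1 12 8 5)(4 10 9 13)| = 12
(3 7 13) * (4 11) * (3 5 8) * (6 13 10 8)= (3 7 10 8)(4 11)(5 6 13)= [0, 1, 2, 7, 11, 6, 13, 10, 3, 9, 8, 4, 12, 5]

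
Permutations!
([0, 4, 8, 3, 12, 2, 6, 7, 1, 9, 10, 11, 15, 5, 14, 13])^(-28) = [0, 13, 12, 3, 5, 4, 6, 7, 15, 9, 10, 11, 2, 1, 14, 8]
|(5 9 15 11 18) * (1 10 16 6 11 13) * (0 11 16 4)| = |(0 11 18 5 9 15 13 1 10 4)(6 16)| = 10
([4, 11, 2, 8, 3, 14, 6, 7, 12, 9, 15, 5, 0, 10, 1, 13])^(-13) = [3, 14, 2, 12, 8, 11, 6, 7, 0, 9, 13, 1, 4, 15, 5, 10]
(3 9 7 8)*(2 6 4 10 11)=(2 6 4 10 11)(3 9 7 8)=[0, 1, 6, 9, 10, 5, 4, 8, 3, 7, 11, 2]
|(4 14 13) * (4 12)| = 4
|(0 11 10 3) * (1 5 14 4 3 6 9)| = |(0 11 10 6 9 1 5 14 4 3)| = 10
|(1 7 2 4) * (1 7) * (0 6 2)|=5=|(0 6 2 4 7)|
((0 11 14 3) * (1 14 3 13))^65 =(0 3 11)(1 13 14) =((0 11 3)(1 14 13))^65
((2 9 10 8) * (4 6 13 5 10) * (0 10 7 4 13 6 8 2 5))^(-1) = (0 13 9 2 10)(4 7 5 8) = ((0 10 2 9 13)(4 8 5 7))^(-1)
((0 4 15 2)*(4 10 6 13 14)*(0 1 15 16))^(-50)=(0 16 4 14 13 6 10)(1 15 2)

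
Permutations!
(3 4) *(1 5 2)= (1 5 2)(3 4)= [0, 5, 1, 4, 3, 2]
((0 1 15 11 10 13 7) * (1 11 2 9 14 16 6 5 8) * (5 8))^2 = (0 10 7 11 13)(1 2 14 6)(8 15 9 16)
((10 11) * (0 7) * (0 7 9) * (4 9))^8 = (11)(0 9 4)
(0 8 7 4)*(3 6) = (0 8 7 4)(3 6) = [8, 1, 2, 6, 0, 5, 3, 4, 7]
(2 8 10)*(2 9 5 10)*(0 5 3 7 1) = (0 5 10 9 3 7 1)(2 8) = [5, 0, 8, 7, 4, 10, 6, 1, 2, 3, 9]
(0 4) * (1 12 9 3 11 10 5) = [4, 12, 2, 11, 0, 1, 6, 7, 8, 3, 5, 10, 9] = (0 4)(1 12 9 3 11 10 5)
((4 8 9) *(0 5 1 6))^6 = ((0 5 1 6)(4 8 9))^6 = (9)(0 1)(5 6)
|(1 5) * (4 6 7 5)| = |(1 4 6 7 5)| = 5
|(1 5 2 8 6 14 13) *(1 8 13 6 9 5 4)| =|(1 4)(2 13 8 9 5)(6 14)| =10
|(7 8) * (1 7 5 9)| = 5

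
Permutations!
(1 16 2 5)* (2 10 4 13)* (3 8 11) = [0, 16, 5, 8, 13, 1, 6, 7, 11, 9, 4, 3, 12, 2, 14, 15, 10] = (1 16 10 4 13 2 5)(3 8 11)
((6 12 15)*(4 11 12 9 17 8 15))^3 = ((4 11 12)(6 9 17 8 15))^3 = (6 8 9 15 17)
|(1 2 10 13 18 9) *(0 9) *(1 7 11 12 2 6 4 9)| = |(0 1 6 4 9 7 11 12 2 10 13 18)| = 12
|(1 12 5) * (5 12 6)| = 3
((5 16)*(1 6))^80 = (16)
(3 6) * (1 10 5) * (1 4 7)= (1 10 5 4 7)(3 6)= [0, 10, 2, 6, 7, 4, 3, 1, 8, 9, 5]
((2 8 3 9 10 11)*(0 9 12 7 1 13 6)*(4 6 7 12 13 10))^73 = ((0 9 4 6)(1 10 11 2 8 3 13 7))^73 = (0 9 4 6)(1 10 11 2 8 3 13 7)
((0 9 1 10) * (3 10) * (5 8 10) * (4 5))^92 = ((0 9 1 3 4 5 8 10))^92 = (0 4)(1 8)(3 10)(5 9)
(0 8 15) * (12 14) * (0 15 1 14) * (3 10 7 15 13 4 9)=(0 8 1 14 12)(3 10 7 15 13 4 9)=[8, 14, 2, 10, 9, 5, 6, 15, 1, 3, 7, 11, 0, 4, 12, 13]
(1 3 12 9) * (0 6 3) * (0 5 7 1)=[6, 5, 2, 12, 4, 7, 3, 1, 8, 0, 10, 11, 9]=(0 6 3 12 9)(1 5 7)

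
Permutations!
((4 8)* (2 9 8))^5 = (2 9 8 4)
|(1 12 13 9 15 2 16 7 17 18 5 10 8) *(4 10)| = 14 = |(1 12 13 9 15 2 16 7 17 18 5 4 10 8)|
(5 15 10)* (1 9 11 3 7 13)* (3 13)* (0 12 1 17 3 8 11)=(0 12 1 9)(3 7 8 11 13 17)(5 15 10)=[12, 9, 2, 7, 4, 15, 6, 8, 11, 0, 5, 13, 1, 17, 14, 10, 16, 3]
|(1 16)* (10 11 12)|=6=|(1 16)(10 11 12)|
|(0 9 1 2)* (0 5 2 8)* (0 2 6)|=|(0 9 1 8 2 5 6)|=7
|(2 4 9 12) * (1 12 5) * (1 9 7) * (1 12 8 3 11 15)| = |(1 8 3 11 15)(2 4 7 12)(5 9)| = 20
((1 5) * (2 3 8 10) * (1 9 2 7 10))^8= ((1 5 9 2 3 8)(7 10))^8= (10)(1 9 3)(2 8 5)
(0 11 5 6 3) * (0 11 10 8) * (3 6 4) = [10, 1, 2, 11, 3, 4, 6, 7, 0, 9, 8, 5] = (0 10 8)(3 11 5 4)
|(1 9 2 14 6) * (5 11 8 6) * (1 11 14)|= 6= |(1 9 2)(5 14)(6 11 8)|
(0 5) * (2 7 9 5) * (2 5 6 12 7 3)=(0 5)(2 3)(6 12 7 9)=[5, 1, 3, 2, 4, 0, 12, 9, 8, 6, 10, 11, 7]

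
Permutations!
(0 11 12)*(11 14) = [14, 1, 2, 3, 4, 5, 6, 7, 8, 9, 10, 12, 0, 13, 11] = (0 14 11 12)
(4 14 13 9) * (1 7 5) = (1 7 5)(4 14 13 9) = [0, 7, 2, 3, 14, 1, 6, 5, 8, 4, 10, 11, 12, 9, 13]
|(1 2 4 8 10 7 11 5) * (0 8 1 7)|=3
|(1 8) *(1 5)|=3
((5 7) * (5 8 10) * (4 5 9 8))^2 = ((4 5 7)(8 10 9))^2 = (4 7 5)(8 9 10)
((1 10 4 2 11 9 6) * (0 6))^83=(0 10 11 6 4 9 1 2)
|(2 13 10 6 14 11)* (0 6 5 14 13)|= 8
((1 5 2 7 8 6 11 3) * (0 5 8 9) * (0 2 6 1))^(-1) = ((0 5 6 11 3)(1 8)(2 7 9))^(-1) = (0 3 11 6 5)(1 8)(2 9 7)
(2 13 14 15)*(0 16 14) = (0 16 14 15 2 13) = [16, 1, 13, 3, 4, 5, 6, 7, 8, 9, 10, 11, 12, 0, 15, 2, 14]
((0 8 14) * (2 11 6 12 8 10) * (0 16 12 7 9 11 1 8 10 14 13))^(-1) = ((0 14 16 12 10 2 1 8 13)(6 7 9 11))^(-1) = (0 13 8 1 2 10 12 16 14)(6 11 9 7)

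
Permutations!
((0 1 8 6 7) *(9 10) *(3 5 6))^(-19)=(0 8 5 7 1 3 6)(9 10)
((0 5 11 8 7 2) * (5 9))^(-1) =((0 9 5 11 8 7 2))^(-1) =(0 2 7 8 11 5 9)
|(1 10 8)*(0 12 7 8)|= |(0 12 7 8 1 10)|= 6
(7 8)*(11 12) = (7 8)(11 12) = [0, 1, 2, 3, 4, 5, 6, 8, 7, 9, 10, 12, 11]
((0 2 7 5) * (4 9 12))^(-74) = (0 7)(2 5)(4 9 12)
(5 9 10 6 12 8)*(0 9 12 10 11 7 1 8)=(0 9 11 7 1 8 5 12)(6 10)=[9, 8, 2, 3, 4, 12, 10, 1, 5, 11, 6, 7, 0]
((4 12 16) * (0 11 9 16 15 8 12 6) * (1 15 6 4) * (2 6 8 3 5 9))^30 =(16)(0 2)(6 11)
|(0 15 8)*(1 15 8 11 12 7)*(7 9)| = |(0 8)(1 15 11 12 9 7)| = 6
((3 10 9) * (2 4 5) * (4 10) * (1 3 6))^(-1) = (1 6 9 10 2 5 4 3)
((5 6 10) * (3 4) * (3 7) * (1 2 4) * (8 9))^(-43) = ((1 2 4 7 3)(5 6 10)(8 9))^(-43) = (1 4 3 2 7)(5 10 6)(8 9)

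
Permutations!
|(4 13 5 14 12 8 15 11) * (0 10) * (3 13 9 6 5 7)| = 18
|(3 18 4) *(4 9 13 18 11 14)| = 12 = |(3 11 14 4)(9 13 18)|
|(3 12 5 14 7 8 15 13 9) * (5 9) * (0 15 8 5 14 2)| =21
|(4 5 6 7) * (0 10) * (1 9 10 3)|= 20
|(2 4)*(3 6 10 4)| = 5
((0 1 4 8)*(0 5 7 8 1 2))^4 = ((0 2)(1 4)(5 7 8))^4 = (5 7 8)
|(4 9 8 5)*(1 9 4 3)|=|(1 9 8 5 3)|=5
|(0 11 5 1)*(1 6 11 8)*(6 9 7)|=15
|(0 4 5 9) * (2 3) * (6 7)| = 4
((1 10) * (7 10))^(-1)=((1 7 10))^(-1)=(1 10 7)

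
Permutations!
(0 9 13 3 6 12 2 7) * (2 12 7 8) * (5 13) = (0 9 5 13 3 6 7)(2 8) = [9, 1, 8, 6, 4, 13, 7, 0, 2, 5, 10, 11, 12, 3]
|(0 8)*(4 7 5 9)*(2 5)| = 10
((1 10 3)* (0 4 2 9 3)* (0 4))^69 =(1 2)(3 4)(9 10)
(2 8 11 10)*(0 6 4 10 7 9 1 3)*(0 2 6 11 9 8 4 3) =(0 11 7 8 9 1)(2 4 10 6 3) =[11, 0, 4, 2, 10, 5, 3, 8, 9, 1, 6, 7]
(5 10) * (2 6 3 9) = (2 6 3 9)(5 10) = [0, 1, 6, 9, 4, 10, 3, 7, 8, 2, 5]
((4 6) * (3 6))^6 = ((3 6 4))^6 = (6)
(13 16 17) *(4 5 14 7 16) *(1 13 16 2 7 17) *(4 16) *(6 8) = (1 13 16)(2 7)(4 5 14 17)(6 8) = [0, 13, 7, 3, 5, 14, 8, 2, 6, 9, 10, 11, 12, 16, 17, 15, 1, 4]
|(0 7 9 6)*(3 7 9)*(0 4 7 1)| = |(0 9 6 4 7 3 1)| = 7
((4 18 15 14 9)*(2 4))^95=((2 4 18 15 14 9))^95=(2 9 14 15 18 4)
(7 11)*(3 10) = (3 10)(7 11) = [0, 1, 2, 10, 4, 5, 6, 11, 8, 9, 3, 7]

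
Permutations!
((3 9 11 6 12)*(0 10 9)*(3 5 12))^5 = ((0 10 9 11 6 3)(5 12))^5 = (0 3 6 11 9 10)(5 12)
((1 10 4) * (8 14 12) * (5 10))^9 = (14)(1 5 10 4)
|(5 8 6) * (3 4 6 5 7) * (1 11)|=4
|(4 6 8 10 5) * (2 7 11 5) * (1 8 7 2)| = 15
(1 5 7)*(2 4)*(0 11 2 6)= [11, 5, 4, 3, 6, 7, 0, 1, 8, 9, 10, 2]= (0 11 2 4 6)(1 5 7)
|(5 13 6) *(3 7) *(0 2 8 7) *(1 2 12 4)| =24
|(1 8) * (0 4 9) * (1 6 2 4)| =|(0 1 8 6 2 4 9)| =7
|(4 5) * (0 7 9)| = 6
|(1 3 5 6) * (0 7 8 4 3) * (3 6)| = |(0 7 8 4 6 1)(3 5)| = 6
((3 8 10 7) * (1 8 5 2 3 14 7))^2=((1 8 10)(2 3 5)(7 14))^2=(14)(1 10 8)(2 5 3)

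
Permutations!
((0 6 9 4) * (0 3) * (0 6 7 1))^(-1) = (0 1 7)(3 4 9 6)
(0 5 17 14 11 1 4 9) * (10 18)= (0 5 17 14 11 1 4 9)(10 18)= [5, 4, 2, 3, 9, 17, 6, 7, 8, 0, 18, 1, 12, 13, 11, 15, 16, 14, 10]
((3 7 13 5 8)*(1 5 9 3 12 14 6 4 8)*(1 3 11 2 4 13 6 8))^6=(14)(1 9 3 2 6)(4 13 5 11 7)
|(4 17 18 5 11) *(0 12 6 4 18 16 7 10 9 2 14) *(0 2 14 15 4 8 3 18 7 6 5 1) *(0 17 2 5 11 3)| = |(0 12 11 7 10 9 14 5 3 18 1 17 16 6 8)(2 15 4)| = 15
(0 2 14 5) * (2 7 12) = (0 7 12 2 14 5) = [7, 1, 14, 3, 4, 0, 6, 12, 8, 9, 10, 11, 2, 13, 5]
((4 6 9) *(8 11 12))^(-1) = (4 9 6)(8 12 11)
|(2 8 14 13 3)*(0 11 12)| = |(0 11 12)(2 8 14 13 3)| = 15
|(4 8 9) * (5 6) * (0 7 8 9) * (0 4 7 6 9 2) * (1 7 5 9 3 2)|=12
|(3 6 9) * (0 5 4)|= 3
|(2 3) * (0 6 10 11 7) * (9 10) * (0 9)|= |(0 6)(2 3)(7 9 10 11)|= 4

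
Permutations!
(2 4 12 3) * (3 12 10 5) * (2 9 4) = (12)(3 9 4 10 5) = [0, 1, 2, 9, 10, 3, 6, 7, 8, 4, 5, 11, 12]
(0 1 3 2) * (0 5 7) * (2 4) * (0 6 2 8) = (0 1 3 4 8)(2 5 7 6) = [1, 3, 5, 4, 8, 7, 2, 6, 0]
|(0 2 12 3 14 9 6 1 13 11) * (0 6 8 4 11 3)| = |(0 2 12)(1 13 3 14 9 8 4 11 6)| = 9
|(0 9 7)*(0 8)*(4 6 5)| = 12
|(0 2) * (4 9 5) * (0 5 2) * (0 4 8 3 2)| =12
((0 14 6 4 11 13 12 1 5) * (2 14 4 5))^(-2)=(0 6 2 12 11)(1 13 4 5 14)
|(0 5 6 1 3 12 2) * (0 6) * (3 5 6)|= 12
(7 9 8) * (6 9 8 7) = (6 9 7 8) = [0, 1, 2, 3, 4, 5, 9, 8, 6, 7]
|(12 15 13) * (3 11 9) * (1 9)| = |(1 9 3 11)(12 15 13)| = 12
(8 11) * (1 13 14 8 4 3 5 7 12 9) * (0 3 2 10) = (0 3 5 7 12 9 1 13 14 8 11 4 2 10) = [3, 13, 10, 5, 2, 7, 6, 12, 11, 1, 0, 4, 9, 14, 8]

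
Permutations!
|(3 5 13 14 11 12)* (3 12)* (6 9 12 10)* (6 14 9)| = 8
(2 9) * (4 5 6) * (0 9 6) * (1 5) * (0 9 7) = (0 7)(1 5 9 2 6 4) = [7, 5, 6, 3, 1, 9, 4, 0, 8, 2]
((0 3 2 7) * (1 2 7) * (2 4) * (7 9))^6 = (0 9)(3 7)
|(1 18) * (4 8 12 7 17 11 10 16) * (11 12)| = 30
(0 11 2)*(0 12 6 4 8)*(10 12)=(0 11 2 10 12 6 4 8)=[11, 1, 10, 3, 8, 5, 4, 7, 0, 9, 12, 2, 6]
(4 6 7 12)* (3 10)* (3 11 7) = (3 10 11 7 12 4 6) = [0, 1, 2, 10, 6, 5, 3, 12, 8, 9, 11, 7, 4]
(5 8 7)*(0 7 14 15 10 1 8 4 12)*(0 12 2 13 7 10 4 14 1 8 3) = [10, 3, 13, 0, 2, 14, 6, 5, 1, 9, 8, 11, 12, 7, 15, 4] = (0 10 8 1 3)(2 13 7 5 14 15 4)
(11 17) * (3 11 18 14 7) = (3 11 17 18 14 7) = [0, 1, 2, 11, 4, 5, 6, 3, 8, 9, 10, 17, 12, 13, 7, 15, 16, 18, 14]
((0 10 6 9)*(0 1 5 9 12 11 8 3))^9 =((0 10 6 12 11 8 3)(1 5 9))^9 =(0 6 11 3 10 12 8)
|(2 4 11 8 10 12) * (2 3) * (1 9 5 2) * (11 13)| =11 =|(1 9 5 2 4 13 11 8 10 12 3)|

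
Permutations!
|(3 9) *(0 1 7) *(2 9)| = 3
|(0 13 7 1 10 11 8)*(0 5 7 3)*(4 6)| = |(0 13 3)(1 10 11 8 5 7)(4 6)| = 6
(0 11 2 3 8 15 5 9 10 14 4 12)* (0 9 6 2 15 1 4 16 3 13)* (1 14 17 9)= (0 11 15 5 6 2 13)(1 4 12)(3 8 14 16)(9 10 17)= [11, 4, 13, 8, 12, 6, 2, 7, 14, 10, 17, 15, 1, 0, 16, 5, 3, 9]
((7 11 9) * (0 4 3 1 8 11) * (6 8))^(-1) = ((0 4 3 1 6 8 11 9 7))^(-1) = (0 7 9 11 8 6 1 3 4)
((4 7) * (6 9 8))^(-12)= ((4 7)(6 9 8))^(-12)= (9)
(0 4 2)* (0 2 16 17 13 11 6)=(0 4 16 17 13 11 6)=[4, 1, 2, 3, 16, 5, 0, 7, 8, 9, 10, 6, 12, 11, 14, 15, 17, 13]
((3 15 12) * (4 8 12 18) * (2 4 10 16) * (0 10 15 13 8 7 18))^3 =(0 2 18 10 4 15 16 7)(3 12 8 13)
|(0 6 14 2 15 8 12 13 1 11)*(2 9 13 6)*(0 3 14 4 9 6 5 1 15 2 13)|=13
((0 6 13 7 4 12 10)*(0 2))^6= ((0 6 13 7 4 12 10 2))^6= (0 10 4 13)(2 12 7 6)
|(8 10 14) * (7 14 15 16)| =6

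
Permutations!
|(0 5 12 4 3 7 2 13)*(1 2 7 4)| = |(0 5 12 1 2 13)(3 4)| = 6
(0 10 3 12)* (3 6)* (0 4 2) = [10, 1, 0, 12, 2, 5, 3, 7, 8, 9, 6, 11, 4] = (0 10 6 3 12 4 2)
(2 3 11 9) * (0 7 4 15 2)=(0 7 4 15 2 3 11 9)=[7, 1, 3, 11, 15, 5, 6, 4, 8, 0, 10, 9, 12, 13, 14, 2]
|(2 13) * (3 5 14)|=6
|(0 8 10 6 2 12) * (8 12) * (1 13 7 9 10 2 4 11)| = 8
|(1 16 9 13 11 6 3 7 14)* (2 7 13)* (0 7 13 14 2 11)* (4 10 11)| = 36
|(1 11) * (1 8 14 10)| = |(1 11 8 14 10)| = 5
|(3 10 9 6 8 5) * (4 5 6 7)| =|(3 10 9 7 4 5)(6 8)| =6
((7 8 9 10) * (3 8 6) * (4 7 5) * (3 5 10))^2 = (10)(3 9 8)(4 6)(5 7)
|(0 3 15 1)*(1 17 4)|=6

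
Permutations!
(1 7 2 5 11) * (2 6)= (1 7 6 2 5 11)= [0, 7, 5, 3, 4, 11, 2, 6, 8, 9, 10, 1]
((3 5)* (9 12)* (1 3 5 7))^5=((1 3 7)(9 12))^5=(1 7 3)(9 12)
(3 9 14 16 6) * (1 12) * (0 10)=[10, 12, 2, 9, 4, 5, 3, 7, 8, 14, 0, 11, 1, 13, 16, 15, 6]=(0 10)(1 12)(3 9 14 16 6)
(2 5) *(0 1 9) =(0 1 9)(2 5) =[1, 9, 5, 3, 4, 2, 6, 7, 8, 0]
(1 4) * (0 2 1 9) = [2, 4, 1, 3, 9, 5, 6, 7, 8, 0] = (0 2 1 4 9)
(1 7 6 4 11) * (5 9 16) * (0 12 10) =(0 12 10)(1 7 6 4 11)(5 9 16) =[12, 7, 2, 3, 11, 9, 4, 6, 8, 16, 0, 1, 10, 13, 14, 15, 5]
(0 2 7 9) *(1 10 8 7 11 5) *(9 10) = (0 2 11 5 1 9)(7 10 8) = [2, 9, 11, 3, 4, 1, 6, 10, 7, 0, 8, 5]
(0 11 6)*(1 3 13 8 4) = (0 11 6)(1 3 13 8 4) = [11, 3, 2, 13, 1, 5, 0, 7, 4, 9, 10, 6, 12, 8]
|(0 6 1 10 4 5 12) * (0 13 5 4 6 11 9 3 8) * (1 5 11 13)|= |(0 13 11 9 3 8)(1 10 6 5 12)|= 30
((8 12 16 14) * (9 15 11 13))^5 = ((8 12 16 14)(9 15 11 13))^5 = (8 12 16 14)(9 15 11 13)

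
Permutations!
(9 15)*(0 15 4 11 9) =(0 15)(4 11 9) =[15, 1, 2, 3, 11, 5, 6, 7, 8, 4, 10, 9, 12, 13, 14, 0]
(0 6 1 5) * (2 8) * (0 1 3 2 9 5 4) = (0 6 3 2 8 9 5 1 4) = [6, 4, 8, 2, 0, 1, 3, 7, 9, 5]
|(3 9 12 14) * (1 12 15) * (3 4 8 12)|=|(1 3 9 15)(4 8 12 14)|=4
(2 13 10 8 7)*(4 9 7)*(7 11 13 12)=[0, 1, 12, 3, 9, 5, 6, 2, 4, 11, 8, 13, 7, 10]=(2 12 7)(4 9 11 13 10 8)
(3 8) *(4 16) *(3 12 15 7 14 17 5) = (3 8 12 15 7 14 17 5)(4 16) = [0, 1, 2, 8, 16, 3, 6, 14, 12, 9, 10, 11, 15, 13, 17, 7, 4, 5]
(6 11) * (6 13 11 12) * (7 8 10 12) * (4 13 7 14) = (4 13 11 7 8 10 12 6 14) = [0, 1, 2, 3, 13, 5, 14, 8, 10, 9, 12, 7, 6, 11, 4]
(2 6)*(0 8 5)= [8, 1, 6, 3, 4, 0, 2, 7, 5]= (0 8 5)(2 6)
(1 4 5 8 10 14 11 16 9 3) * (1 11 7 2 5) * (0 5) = (0 5 8 10 14 7 2)(1 4)(3 11 16 9) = [5, 4, 0, 11, 1, 8, 6, 2, 10, 3, 14, 16, 12, 13, 7, 15, 9]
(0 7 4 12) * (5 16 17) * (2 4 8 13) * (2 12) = (0 7 8 13 12)(2 4)(5 16 17) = [7, 1, 4, 3, 2, 16, 6, 8, 13, 9, 10, 11, 0, 12, 14, 15, 17, 5]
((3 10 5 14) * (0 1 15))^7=(0 1 15)(3 14 5 10)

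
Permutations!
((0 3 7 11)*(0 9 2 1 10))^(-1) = (0 10 1 2 9 11 7 3)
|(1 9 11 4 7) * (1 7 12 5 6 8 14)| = |(1 9 11 4 12 5 6 8 14)| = 9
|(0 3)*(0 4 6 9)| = 5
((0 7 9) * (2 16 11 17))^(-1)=(0 9 7)(2 17 11 16)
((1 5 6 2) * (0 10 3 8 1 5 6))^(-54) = (0 3 1 2)(5 10 8 6)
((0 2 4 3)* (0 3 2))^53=(2 4)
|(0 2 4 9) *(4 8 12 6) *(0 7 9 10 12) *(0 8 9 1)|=|(0 2 9 7 1)(4 10 12 6)|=20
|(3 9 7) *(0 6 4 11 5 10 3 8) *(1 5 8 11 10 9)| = |(0 6 4 10 3 1 5 9 7 11 8)| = 11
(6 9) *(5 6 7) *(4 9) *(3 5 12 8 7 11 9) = [0, 1, 2, 5, 3, 6, 4, 12, 7, 11, 10, 9, 8] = (3 5 6 4)(7 12 8)(9 11)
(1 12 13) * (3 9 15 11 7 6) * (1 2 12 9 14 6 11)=(1 9 15)(2 12 13)(3 14 6)(7 11)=[0, 9, 12, 14, 4, 5, 3, 11, 8, 15, 10, 7, 13, 2, 6, 1]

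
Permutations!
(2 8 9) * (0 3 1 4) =(0 3 1 4)(2 8 9) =[3, 4, 8, 1, 0, 5, 6, 7, 9, 2]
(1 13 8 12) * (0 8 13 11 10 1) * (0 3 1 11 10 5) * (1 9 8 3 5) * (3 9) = [9, 10, 2, 3, 4, 0, 6, 7, 12, 8, 11, 1, 5, 13] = (13)(0 9 8 12 5)(1 10 11)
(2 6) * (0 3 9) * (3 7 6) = (0 7 6 2 3 9) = [7, 1, 3, 9, 4, 5, 2, 6, 8, 0]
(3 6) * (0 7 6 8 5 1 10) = (0 7 6 3 8 5 1 10) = [7, 10, 2, 8, 4, 1, 3, 6, 5, 9, 0]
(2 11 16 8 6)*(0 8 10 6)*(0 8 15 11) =(0 15 11 16 10 6 2) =[15, 1, 0, 3, 4, 5, 2, 7, 8, 9, 6, 16, 12, 13, 14, 11, 10]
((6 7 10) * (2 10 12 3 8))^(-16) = ((2 10 6 7 12 3 8))^(-16) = (2 3 7 10 8 12 6)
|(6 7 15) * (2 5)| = 6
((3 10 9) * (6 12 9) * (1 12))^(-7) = (1 6 10 3 9 12)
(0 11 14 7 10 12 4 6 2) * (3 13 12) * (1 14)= (0 11 1 14 7 10 3 13 12 4 6 2)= [11, 14, 0, 13, 6, 5, 2, 10, 8, 9, 3, 1, 4, 12, 7]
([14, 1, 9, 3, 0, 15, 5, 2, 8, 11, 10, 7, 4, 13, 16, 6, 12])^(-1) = [4, 1, 7, 3, 12, 6, 15, 11, 8, 2, 10, 9, 16, 13, 0, 5, 14]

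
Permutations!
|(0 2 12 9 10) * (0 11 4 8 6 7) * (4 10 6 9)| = 8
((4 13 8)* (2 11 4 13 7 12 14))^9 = ((2 11 4 7 12 14)(8 13))^9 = (2 7)(4 14)(8 13)(11 12)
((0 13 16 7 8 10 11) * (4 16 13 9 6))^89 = ((0 9 6 4 16 7 8 10 11))^89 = (0 11 10 8 7 16 4 6 9)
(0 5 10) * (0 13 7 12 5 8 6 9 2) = [8, 1, 0, 3, 4, 10, 9, 12, 6, 2, 13, 11, 5, 7] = (0 8 6 9 2)(5 10 13 7 12)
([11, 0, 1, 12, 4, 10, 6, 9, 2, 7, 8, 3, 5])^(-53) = [11, 0, 1, 12, 4, 10, 6, 9, 2, 7, 8, 3, 5]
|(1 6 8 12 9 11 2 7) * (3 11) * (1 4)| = 10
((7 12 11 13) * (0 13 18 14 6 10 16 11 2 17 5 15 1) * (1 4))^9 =((0 13 7 12 2 17 5 15 4 1)(6 10 16 11 18 14))^9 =(0 1 4 15 5 17 2 12 7 13)(6 11)(10 18)(14 16)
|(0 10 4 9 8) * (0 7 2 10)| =6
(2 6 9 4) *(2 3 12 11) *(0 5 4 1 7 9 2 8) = (0 5 4 3 12 11 8)(1 7 9)(2 6) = [5, 7, 6, 12, 3, 4, 2, 9, 0, 1, 10, 8, 11]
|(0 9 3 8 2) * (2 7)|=|(0 9 3 8 7 2)|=6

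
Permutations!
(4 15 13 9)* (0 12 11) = (0 12 11)(4 15 13 9) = [12, 1, 2, 3, 15, 5, 6, 7, 8, 4, 10, 0, 11, 9, 14, 13]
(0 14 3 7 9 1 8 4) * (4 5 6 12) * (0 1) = (0 14 3 7 9)(1 8 5 6 12 4) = [14, 8, 2, 7, 1, 6, 12, 9, 5, 0, 10, 11, 4, 13, 3]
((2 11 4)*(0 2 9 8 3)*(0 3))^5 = ((0 2 11 4 9 8))^5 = (0 8 9 4 11 2)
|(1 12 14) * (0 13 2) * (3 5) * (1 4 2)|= 14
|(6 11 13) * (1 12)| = |(1 12)(6 11 13)| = 6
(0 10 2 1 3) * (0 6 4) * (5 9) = (0 10 2 1 3 6 4)(5 9) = [10, 3, 1, 6, 0, 9, 4, 7, 8, 5, 2]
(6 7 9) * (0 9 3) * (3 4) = (0 9 6 7 4 3) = [9, 1, 2, 0, 3, 5, 7, 4, 8, 6]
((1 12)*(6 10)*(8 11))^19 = ((1 12)(6 10)(8 11))^19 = (1 12)(6 10)(8 11)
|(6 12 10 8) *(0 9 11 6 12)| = 12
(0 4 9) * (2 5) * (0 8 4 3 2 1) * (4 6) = (0 3 2 5 1)(4 9 8 6) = [3, 0, 5, 2, 9, 1, 4, 7, 6, 8]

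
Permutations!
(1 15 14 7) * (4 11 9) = (1 15 14 7)(4 11 9) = [0, 15, 2, 3, 11, 5, 6, 1, 8, 4, 10, 9, 12, 13, 7, 14]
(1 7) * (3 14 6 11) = (1 7)(3 14 6 11) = [0, 7, 2, 14, 4, 5, 11, 1, 8, 9, 10, 3, 12, 13, 6]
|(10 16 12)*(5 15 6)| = |(5 15 6)(10 16 12)| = 3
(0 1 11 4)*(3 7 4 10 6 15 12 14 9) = (0 1 11 10 6 15 12 14 9 3 7 4) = [1, 11, 2, 7, 0, 5, 15, 4, 8, 3, 6, 10, 14, 13, 9, 12]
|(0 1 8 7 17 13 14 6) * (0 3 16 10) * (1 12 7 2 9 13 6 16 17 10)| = 84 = |(0 12 7 10)(1 8 2 9 13 14 16)(3 17 6)|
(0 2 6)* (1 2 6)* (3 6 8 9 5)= (0 8 9 5 3 6)(1 2)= [8, 2, 1, 6, 4, 3, 0, 7, 9, 5]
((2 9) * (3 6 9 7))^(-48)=(2 3 9 7 6)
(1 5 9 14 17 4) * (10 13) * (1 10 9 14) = (1 5 14 17 4 10 13 9) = [0, 5, 2, 3, 10, 14, 6, 7, 8, 1, 13, 11, 12, 9, 17, 15, 16, 4]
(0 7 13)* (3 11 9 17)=(0 7 13)(3 11 9 17)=[7, 1, 2, 11, 4, 5, 6, 13, 8, 17, 10, 9, 12, 0, 14, 15, 16, 3]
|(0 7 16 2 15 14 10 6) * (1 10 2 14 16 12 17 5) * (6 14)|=|(0 7 12 17 5 1 10 14 2 15 16 6)|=12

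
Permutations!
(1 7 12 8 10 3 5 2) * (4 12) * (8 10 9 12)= (1 7 4 8 9 12 10 3 5 2)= [0, 7, 1, 5, 8, 2, 6, 4, 9, 12, 3, 11, 10]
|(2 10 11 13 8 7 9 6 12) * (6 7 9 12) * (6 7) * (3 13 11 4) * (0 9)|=11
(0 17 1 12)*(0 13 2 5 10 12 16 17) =(1 16 17)(2 5 10 12 13) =[0, 16, 5, 3, 4, 10, 6, 7, 8, 9, 12, 11, 13, 2, 14, 15, 17, 1]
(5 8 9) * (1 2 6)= (1 2 6)(5 8 9)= [0, 2, 6, 3, 4, 8, 1, 7, 9, 5]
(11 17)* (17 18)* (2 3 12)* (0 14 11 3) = (0 14 11 18 17 3 12 2) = [14, 1, 0, 12, 4, 5, 6, 7, 8, 9, 10, 18, 2, 13, 11, 15, 16, 3, 17]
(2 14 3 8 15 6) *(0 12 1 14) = (0 12 1 14 3 8 15 6 2) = [12, 14, 0, 8, 4, 5, 2, 7, 15, 9, 10, 11, 1, 13, 3, 6]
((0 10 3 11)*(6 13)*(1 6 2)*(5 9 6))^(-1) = ((0 10 3 11)(1 5 9 6 13 2))^(-1) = (0 11 3 10)(1 2 13 6 9 5)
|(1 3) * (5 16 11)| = 6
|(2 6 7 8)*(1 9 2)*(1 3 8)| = 10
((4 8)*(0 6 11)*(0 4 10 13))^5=(0 10 4 6 13 8 11)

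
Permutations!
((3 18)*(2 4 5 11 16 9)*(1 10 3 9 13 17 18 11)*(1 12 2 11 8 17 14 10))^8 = (3 14 16 9 17)(8 10 13 11 18)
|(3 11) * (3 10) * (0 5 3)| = 5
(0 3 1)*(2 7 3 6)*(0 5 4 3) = (0 6 2 7)(1 5 4 3) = [6, 5, 7, 1, 3, 4, 2, 0]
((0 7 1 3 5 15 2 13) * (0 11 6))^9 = ((0 7 1 3 5 15 2 13 11 6))^9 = (0 6 11 13 2 15 5 3 1 7)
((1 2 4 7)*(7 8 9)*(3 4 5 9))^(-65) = ((1 2 5 9 7)(3 4 8))^(-65) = (9)(3 4 8)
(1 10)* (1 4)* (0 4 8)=[4, 10, 2, 3, 1, 5, 6, 7, 0, 9, 8]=(0 4 1 10 8)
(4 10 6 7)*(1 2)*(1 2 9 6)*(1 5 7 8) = (1 9 6 8)(4 10 5 7) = [0, 9, 2, 3, 10, 7, 8, 4, 1, 6, 5]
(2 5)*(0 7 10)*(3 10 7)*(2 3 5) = (0 5 3 10) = [5, 1, 2, 10, 4, 3, 6, 7, 8, 9, 0]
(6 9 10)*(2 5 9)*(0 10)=(0 10 6 2 5 9)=[10, 1, 5, 3, 4, 9, 2, 7, 8, 0, 6]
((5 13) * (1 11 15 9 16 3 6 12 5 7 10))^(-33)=(1 9 6 13)(3 5 10 15)(7 11 16 12)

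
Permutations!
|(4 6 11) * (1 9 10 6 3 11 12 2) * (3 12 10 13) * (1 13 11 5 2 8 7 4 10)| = |(1 9 11 10 6)(2 13 3 5)(4 12 8 7)| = 20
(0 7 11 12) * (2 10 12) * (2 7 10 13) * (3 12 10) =[3, 1, 13, 12, 4, 5, 6, 11, 8, 9, 10, 7, 0, 2] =(0 3 12)(2 13)(7 11)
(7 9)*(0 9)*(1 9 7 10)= (0 7)(1 9 10)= [7, 9, 2, 3, 4, 5, 6, 0, 8, 10, 1]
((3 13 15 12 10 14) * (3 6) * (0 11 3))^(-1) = (0 6 14 10 12 15 13 3 11)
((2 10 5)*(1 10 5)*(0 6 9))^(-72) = (10) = ((0 6 9)(1 10)(2 5))^(-72)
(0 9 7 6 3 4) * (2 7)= [9, 1, 7, 4, 0, 5, 3, 6, 8, 2]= (0 9 2 7 6 3 4)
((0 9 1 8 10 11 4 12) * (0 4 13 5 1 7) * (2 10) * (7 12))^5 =((0 9 12 4 7)(1 8 2 10 11 13 5))^5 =(1 13 10 8 5 11 2)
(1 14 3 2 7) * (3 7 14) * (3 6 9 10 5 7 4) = [0, 6, 14, 2, 3, 7, 9, 1, 8, 10, 5, 11, 12, 13, 4] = (1 6 9 10 5 7)(2 14 4 3)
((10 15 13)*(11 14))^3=((10 15 13)(11 14))^3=(15)(11 14)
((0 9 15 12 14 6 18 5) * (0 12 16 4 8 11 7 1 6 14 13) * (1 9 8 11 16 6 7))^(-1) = ((0 8 16 4 11 1 7 9 15 6 18 5 12 13))^(-1) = (0 13 12 5 18 6 15 9 7 1 11 4 16 8)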